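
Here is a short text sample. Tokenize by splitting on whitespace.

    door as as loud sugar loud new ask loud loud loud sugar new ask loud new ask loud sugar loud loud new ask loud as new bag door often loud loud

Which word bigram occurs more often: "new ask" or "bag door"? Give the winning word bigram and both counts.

"new ask" (4 vs 1)

"new ask": 4 occurrences
"bag door": 1 occurrence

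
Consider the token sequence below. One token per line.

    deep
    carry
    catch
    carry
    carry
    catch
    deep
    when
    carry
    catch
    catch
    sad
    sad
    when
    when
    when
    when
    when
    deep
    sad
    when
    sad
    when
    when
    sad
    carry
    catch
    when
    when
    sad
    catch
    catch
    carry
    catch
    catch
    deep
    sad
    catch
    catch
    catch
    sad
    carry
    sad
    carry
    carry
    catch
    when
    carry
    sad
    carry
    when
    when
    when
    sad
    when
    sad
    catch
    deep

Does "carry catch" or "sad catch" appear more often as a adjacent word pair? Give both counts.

"carry catch" (6 vs 3)

"carry catch": 6 occurrences
"sad catch": 3 occurrences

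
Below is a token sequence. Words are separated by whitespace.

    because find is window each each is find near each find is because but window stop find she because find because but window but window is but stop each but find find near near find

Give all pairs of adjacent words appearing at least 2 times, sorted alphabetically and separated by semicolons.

because but; because find; but window; find is; find near

Bigram counts meeting the condition (at least 2 times):
  because but: 2
  because find: 2
  but window: 3
  find is: 2
  find near: 2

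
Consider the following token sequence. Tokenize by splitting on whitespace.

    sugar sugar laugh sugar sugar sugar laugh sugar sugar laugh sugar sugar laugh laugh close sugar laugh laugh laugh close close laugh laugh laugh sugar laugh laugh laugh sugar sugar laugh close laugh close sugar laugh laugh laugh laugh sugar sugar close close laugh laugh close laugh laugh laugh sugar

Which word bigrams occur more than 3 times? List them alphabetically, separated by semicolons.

close laugh; laugh close; laugh laugh; laugh sugar; sugar laugh; sugar sugar

Bigram counts meeting the condition (more than 3 times):
  close laugh: 4
  laugh close: 5
  laugh laugh: 13
  laugh sugar: 7
  sugar laugh: 8
  sugar sugar: 7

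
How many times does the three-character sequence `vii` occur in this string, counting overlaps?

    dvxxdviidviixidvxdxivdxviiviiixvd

4

Sliding a length-3 window over the 33 characters (31 positions):
  position 6–8: vii
  position 10–12: vii
  position 24–26: vii
  position 27–29: vii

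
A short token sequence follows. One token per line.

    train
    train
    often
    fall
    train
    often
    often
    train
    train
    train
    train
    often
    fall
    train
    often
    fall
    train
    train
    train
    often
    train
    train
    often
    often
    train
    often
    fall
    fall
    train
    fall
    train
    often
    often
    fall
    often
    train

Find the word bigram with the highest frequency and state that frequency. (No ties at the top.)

"train often", 8 times

Bigram frequencies (highest first):
  train often: 8
  train train: 7
  often fall: 5
  fall train: 5
  often train: 4
  often often: 3
  … (3 more, each ≤ 1)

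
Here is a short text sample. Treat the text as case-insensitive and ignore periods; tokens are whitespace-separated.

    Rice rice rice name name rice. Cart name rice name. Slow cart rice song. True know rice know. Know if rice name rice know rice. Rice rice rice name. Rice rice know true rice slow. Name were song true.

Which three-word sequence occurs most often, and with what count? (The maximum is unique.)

"rice rice rice", 3 times

Trigram frequencies (highest first):
  rice rice rice: 3
  rice rice name: 2
  rice name rice: 2
  rice name name: 1
  name name rice: 1
  name rice cart: 1
  … (27 more, each ≤ 1)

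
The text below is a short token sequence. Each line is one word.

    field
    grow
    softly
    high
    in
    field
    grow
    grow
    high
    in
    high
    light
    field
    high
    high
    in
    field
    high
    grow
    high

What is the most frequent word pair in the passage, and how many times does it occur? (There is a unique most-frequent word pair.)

"high in", 3 times

Bigram frequencies (highest first):
  high in: 3
  field grow: 2
  in field: 2
  grow high: 2
  field high: 2
  grow softly: 1
  … (7 more, each ≤ 1)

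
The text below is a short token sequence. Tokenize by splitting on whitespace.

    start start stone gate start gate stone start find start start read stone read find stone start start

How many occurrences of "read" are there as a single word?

2

Scanning the 18 tokens for "read":
  position 12: read
  position 14: read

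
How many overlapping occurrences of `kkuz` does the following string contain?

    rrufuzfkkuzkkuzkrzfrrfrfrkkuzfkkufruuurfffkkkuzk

4

Sliding a length-4 window over the 48 characters (45 positions):
  position 8–11: kkuz
  position 12–15: kkuz
  position 26–29: kkuz
  position 44–47: kkuz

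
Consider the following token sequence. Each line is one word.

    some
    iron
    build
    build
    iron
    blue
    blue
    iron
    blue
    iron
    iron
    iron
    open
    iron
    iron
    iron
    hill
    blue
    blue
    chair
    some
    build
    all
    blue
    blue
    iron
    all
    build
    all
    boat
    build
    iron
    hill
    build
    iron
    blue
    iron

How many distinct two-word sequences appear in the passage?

22

37 tokens → 36 bigram windows in total.
Repeated bigrams (each contributes count−1 duplicates):
  blue iron: 4
  iron iron: 4
  blue blue: 3
  build iron: 3
  iron blue: 3
  build all: 2
  iron hill: 2
14 duplicate windows → 36 − 14 = 22 distinct.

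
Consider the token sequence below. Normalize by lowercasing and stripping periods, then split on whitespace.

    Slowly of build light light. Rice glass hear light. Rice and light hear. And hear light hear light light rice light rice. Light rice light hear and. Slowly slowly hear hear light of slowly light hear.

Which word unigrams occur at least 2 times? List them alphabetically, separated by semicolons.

and; hear; light; of; rice; slowly

Unigram counts meeting the condition (at least 2 times):
  and: 3
  hear: 8
  light: 12
  of: 2
  rice: 5
  slowly: 4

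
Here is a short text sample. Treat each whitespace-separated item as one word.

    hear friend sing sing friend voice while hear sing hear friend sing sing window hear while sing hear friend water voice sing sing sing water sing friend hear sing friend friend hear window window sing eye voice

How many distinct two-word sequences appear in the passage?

37 tokens → 36 bigram windows in total.
Repeated bigrams (each contributes count−1 duplicates):
  sing sing: 4
  hear friend: 3
  sing friend: 3
  friend hear: 2
  friend sing: 2
  hear sing: 2
  sing hear: 2
11 duplicate windows → 36 − 11 = 25 distinct.

25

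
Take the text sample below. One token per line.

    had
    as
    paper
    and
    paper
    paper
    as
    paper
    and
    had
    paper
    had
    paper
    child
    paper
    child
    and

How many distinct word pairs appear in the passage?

12

17 tokens → 16 bigram windows in total.
Repeated bigrams (each contributes count−1 duplicates):
  as paper: 2
  had paper: 2
  paper and: 2
  paper child: 2
4 duplicate windows → 16 − 4 = 12 distinct.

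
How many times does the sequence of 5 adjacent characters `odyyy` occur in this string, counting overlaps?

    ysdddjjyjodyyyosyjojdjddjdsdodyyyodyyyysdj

Sliding a length-5 window over the 42 characters (38 positions):
  position 10–14: odyyy
  position 29–33: odyyy
  position 34–38: odyyy

3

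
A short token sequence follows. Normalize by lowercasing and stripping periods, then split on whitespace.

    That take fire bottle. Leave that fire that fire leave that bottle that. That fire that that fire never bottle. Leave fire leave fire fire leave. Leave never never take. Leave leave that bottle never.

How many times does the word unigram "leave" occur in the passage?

Scanning the 35 tokens for "leave":
  position 5: leave
  position 10: leave
  position 21: leave
  position 23: leave
  position 26: leave
  position 27: leave
  position 31: leave
  position 32: leave

8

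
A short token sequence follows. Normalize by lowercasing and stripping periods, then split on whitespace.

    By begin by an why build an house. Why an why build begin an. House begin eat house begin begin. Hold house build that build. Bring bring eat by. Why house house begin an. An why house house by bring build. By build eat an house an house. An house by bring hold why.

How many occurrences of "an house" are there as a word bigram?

Scanning the 53 overlapping bigram windows for "an house":
  position 7–8: an house
  position 14–15: an house
  position 45–46: an house
  position 47–48: an house
  position 49–50: an house

5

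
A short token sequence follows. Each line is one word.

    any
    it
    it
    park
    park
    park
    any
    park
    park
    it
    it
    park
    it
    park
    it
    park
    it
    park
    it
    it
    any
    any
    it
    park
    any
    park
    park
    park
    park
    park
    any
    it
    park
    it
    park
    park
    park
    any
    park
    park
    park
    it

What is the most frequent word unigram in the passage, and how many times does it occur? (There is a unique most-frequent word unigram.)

Unigram frequencies (highest first):
  park: 22
  it: 13
  any: 7

"park", 22 times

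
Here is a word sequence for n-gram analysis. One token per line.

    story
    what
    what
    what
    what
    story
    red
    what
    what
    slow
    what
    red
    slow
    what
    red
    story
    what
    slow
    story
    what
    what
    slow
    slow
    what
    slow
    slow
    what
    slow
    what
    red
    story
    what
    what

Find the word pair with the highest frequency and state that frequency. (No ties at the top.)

Bigram frequencies (highest first):
  what what: 6
  what slow: 5
  slow what: 5
  story what: 4
  what red: 3
  red story: 2
  … (6 more, each ≤ 2)

"what what", 6 times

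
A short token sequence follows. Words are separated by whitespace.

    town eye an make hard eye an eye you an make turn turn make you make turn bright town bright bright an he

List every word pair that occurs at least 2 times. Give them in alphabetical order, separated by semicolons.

Bigram counts meeting the condition (at least 2 times):
  an make: 2
  eye an: 2
  make turn: 2

an make; eye an; make turn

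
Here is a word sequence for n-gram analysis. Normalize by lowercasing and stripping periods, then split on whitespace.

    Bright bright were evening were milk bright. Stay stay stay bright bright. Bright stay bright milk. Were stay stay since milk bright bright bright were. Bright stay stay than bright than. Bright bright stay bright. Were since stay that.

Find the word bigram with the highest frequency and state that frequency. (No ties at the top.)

"bright bright", 6 times

Bigram frequencies (highest first):
  bright bright: 6
  bright stay: 4
  stay stay: 4
  bright were: 3
  stay bright: 3
  milk bright: 2
  … (15 more, each ≤ 2)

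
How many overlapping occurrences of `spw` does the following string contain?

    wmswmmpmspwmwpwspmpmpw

1

Sliding a length-3 window over the 22 characters (20 positions):
  position 9–11: spw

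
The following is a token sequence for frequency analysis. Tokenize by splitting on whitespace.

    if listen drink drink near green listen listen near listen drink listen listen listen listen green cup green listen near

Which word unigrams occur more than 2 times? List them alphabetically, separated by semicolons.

drink; green; listen; near

Unigram counts meeting the condition (more than 2 times):
  drink: 3
  green: 3
  listen: 9
  near: 3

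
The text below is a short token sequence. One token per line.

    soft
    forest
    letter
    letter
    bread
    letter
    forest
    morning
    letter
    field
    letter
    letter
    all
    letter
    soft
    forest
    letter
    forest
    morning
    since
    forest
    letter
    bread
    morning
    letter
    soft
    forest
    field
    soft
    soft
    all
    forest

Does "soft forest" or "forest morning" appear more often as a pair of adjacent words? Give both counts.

"soft forest": 3 occurrences
"forest morning": 2 occurrences

"soft forest" (3 vs 2)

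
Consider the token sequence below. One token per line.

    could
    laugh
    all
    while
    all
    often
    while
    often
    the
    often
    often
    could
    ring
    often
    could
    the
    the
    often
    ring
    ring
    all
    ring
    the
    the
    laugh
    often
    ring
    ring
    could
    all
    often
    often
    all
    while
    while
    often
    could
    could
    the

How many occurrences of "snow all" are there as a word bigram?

0

Scanning the 38 overlapping bigram windows for "snow all":
  (none found)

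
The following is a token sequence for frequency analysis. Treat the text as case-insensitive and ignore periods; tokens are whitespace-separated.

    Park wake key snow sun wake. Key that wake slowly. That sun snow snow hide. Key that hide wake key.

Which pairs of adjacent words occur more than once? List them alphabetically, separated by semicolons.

key that; wake key

Bigram counts meeting the condition (more than once):
  key that: 2
  wake key: 3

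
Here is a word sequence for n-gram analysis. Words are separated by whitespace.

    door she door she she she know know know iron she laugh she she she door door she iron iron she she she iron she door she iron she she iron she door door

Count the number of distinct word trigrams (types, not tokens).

34 tokens → 32 trigram windows in total.
Repeated trigrams (each contributes count−1 duplicates):
  she iron she: 3
  she she she: 3
  door she iron: 2
  iron she door: 2
  iron she she: 2
  she door door: 2
  she door she: 2
  she she iron: 2
10 duplicate windows → 32 − 10 = 22 distinct.

22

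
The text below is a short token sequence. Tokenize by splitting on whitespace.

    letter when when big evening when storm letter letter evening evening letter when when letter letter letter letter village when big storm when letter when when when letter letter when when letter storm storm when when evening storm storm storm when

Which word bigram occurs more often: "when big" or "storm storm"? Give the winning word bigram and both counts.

"when big": 2 occurrences
"storm storm": 3 occurrences

"storm storm" (3 vs 2)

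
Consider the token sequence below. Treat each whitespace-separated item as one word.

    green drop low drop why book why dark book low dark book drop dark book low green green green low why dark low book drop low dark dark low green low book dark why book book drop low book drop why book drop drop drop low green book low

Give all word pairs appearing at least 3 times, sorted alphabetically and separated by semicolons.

book drop; book low; dark book; drop low; low book; low green; why book

Bigram counts meeting the condition (at least 3 times):
  book drop: 5
  book low: 3
  dark book: 3
  drop low: 4
  low book: 3
  low green: 3
  why book: 3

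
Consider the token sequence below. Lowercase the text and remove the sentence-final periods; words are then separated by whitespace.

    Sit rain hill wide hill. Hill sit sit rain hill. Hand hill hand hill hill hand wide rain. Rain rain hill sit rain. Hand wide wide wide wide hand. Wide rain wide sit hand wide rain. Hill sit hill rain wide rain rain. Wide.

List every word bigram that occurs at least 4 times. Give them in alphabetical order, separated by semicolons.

Bigram counts meeting the condition (at least 4 times):
  hand wide: 4
  rain hill: 4
  wide rain: 4

hand wide; rain hill; wide rain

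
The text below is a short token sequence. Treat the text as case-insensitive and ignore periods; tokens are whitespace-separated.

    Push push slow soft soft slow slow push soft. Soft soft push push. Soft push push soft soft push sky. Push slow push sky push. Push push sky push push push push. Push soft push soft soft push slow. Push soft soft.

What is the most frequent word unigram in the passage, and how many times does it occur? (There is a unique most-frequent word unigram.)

Unigram frequencies (highest first):
  push: 21
  soft: 13
  slow: 5
  sky: 3

"push", 21 times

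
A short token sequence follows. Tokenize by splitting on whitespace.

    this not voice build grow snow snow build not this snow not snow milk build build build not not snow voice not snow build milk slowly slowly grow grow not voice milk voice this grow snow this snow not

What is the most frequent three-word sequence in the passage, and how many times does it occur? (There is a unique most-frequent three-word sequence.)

"this snow not", 2 times

Trigram frequencies (highest first):
  this snow not: 2
  this not voice: 1
  not voice build: 1
  voice build grow: 1
  build grow snow: 1
  grow snow snow: 1
  … (30 more, each ≤ 1)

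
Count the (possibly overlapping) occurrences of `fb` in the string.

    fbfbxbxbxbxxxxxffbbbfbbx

4

Sliding a length-2 window over the 24 characters (23 positions):
  position 1–2: fb
  position 3–4: fb
  position 17–18: fb
  position 21–22: fb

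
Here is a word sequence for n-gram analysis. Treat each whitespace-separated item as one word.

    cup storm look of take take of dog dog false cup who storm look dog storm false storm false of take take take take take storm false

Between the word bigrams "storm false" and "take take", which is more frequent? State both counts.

"storm false": 3 occurrences
"take take": 5 occurrences

"take take" (5 vs 3)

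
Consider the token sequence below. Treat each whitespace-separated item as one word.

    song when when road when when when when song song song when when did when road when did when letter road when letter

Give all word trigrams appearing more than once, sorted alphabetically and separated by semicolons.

Trigram counts meeting the condition (more than once):
  song when when: 2
  when did when: 2
  when road when: 2
  when when when: 2

song when when; when did when; when road when; when when when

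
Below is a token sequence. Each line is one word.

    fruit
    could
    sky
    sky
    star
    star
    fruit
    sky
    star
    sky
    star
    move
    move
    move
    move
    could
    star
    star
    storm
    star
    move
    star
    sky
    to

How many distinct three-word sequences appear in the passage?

21

24 tokens → 22 trigram windows in total.
Repeated trigrams (each contributes count−1 duplicates):
  move move move: 2
1 duplicate windows → 22 − 1 = 21 distinct.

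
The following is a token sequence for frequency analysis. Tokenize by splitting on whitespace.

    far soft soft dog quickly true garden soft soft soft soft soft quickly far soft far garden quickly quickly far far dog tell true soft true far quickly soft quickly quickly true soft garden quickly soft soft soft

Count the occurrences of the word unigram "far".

Scanning the 38 tokens for "far":
  position 1: far
  position 14: far
  position 16: far
  position 20: far
  position 21: far
  position 27: far

6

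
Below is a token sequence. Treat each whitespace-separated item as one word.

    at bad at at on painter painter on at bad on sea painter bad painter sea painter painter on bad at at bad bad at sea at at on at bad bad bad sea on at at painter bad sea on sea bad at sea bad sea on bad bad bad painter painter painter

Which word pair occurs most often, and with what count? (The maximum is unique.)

Bigram frequencies (highest first):
  bad bad: 5
  at bad: 4
  bad at: 4
  at at: 4
  painter painter: 4
  on at: 3
  … (16 more, each ≤ 3)

"bad bad", 5 times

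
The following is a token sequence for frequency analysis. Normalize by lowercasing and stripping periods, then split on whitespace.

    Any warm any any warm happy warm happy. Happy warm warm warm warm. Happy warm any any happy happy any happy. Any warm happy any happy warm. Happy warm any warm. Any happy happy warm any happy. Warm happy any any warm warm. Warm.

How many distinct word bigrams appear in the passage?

9

44 tokens → 43 bigram windows in total.
Repeated bigrams (each contributes count−1 duplicates):
  happy warm: 7
  warm happy: 6
  any happy: 5
  any warm: 5
  warm any: 5
  warm warm: 5
  happy any: 4
  any any: 3
  … (1 more repeated)
34 duplicate windows → 43 − 34 = 9 distinct.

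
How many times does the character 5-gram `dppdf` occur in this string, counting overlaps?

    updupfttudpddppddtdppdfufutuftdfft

Sliding a length-5 window over the 34 characters (30 positions):
  position 19–23: dppdf

1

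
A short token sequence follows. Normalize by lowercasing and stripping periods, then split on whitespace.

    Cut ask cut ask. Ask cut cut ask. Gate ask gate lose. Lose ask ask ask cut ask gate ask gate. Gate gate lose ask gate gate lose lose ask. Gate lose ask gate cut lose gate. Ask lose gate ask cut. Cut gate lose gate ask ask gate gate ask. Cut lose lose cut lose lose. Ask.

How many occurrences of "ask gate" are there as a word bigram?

Scanning the 57 overlapping bigram windows for "ask gate":
  position 8–9: ask gate
  position 10–11: ask gate
  position 18–19: ask gate
  position 20–21: ask gate
  position 25–26: ask gate
  position 30–31: ask gate
  position 33–34: ask gate
  position 48–49: ask gate

8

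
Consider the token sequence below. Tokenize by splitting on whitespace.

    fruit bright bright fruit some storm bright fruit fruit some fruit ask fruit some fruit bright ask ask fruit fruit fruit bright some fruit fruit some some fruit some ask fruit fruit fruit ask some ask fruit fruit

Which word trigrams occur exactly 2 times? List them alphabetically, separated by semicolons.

fruit fruit fruit; fruit fruit some; fruit some fruit; some ask fruit

Trigram counts meeting the condition (exactly 2 times):
  fruit fruit fruit: 2
  fruit fruit some: 2
  fruit some fruit: 2
  some ask fruit: 2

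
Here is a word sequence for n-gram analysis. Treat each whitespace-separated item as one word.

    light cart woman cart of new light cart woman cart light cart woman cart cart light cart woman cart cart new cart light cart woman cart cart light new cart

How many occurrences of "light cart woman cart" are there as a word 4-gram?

5

Scanning the 27 overlapping 4-gram windows for "light cart woman cart":
  position 1–4: light cart woman cart
  position 7–10: light cart woman cart
  position 11–14: light cart woman cart
  position 16–19: light cart woman cart
  position 23–26: light cart woman cart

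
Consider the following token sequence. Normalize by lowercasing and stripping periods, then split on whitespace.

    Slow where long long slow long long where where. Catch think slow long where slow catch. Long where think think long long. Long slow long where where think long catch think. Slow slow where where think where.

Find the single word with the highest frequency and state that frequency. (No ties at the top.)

"long", 11 times

Unigram frequencies (highest first):
  long: 11
  where: 10
  slow: 7
  think: 6
  catch: 3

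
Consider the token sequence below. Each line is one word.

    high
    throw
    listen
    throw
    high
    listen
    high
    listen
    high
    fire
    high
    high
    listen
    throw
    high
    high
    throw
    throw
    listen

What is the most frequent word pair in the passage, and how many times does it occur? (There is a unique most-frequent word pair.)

"high listen", 3 times

Bigram frequencies (highest first):
  high listen: 3
  high throw: 2
  throw listen: 2
  listen throw: 2
  throw high: 2
  listen high: 2
  … (4 more, each ≤ 2)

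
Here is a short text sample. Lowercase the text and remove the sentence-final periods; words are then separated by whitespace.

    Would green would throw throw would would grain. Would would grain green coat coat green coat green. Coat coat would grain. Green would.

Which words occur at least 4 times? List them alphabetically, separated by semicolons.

Unigram counts meeting the condition (at least 4 times):
  coat: 5
  green: 5
  would: 8

coat; green; would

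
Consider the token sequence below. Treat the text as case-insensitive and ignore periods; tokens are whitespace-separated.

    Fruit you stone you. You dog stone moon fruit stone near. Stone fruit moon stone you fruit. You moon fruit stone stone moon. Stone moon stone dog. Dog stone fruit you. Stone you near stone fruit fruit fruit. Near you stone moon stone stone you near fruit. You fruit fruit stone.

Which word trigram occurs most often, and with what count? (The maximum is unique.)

"stone moon stone", 3 times

Trigram frequencies (highest first):
  stone moon stone: 3
  fruit you stone: 2
  you stone you: 2
  moon fruit stone: 2
  near stone fruit: 2
  stone you near: 2
  … (36 more, each ≤ 1)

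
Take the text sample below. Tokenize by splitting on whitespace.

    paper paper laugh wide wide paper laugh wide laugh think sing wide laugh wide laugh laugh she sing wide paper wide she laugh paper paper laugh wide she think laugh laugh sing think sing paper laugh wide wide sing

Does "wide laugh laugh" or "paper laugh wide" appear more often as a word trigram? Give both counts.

"wide laugh laugh": 1 occurrence
"paper laugh wide": 4 occurrences

"paper laugh wide" (4 vs 1)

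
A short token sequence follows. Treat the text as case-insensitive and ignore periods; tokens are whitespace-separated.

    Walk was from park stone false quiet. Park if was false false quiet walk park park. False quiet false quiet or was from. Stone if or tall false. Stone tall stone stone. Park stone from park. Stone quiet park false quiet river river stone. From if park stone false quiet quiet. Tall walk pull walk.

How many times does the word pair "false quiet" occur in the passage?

Scanning the 54 overlapping bigram windows for "false quiet":
  position 6–7: false quiet
  position 12–13: false quiet
  position 17–18: false quiet
  position 19–20: false quiet
  position 40–41: false quiet
  position 49–50: false quiet

6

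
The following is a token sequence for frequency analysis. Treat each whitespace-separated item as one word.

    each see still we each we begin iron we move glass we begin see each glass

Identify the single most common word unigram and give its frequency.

"we", 4 times

Unigram frequencies (highest first):
  we: 4
  each: 3
  see: 2
  begin: 2
  glass: 2
  still: 1
  … (2 more, each ≤ 1)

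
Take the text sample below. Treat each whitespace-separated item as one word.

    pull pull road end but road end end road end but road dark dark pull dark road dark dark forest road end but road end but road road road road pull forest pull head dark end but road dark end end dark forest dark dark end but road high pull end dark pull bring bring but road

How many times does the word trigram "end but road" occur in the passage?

Scanning the 55 overlapping trigram windows for "end but road":
  position 4–6: end but road
  position 10–12: end but road
  position 22–24: end but road
  position 25–27: end but road
  position 36–38: end but road
  position 46–48: end but road

6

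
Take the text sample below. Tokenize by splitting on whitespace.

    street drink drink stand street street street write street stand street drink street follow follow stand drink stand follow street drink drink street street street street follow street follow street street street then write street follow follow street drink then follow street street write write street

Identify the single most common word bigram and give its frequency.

Bigram frequencies (highest first):
  street street: 8
  follow street: 5
  street drink: 4
  street follow: 4
  write street: 3
  drink drink: 2
  … (14 more, each ≤ 2)

"street street", 8 times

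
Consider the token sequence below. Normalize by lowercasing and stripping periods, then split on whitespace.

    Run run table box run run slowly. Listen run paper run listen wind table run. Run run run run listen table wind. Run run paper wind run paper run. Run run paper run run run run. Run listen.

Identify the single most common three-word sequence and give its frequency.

Trigram frequencies (highest first):
  run run run: 7
  run paper run: 3
  run run listen: 2
  run run paper: 2
  paper run run: 2
  run run table: 1
  … (19 more, each ≤ 1)

"run run run", 7 times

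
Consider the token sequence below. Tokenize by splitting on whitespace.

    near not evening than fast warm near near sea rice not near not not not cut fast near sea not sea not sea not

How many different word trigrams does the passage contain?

24 tokens → 22 trigram windows in total.
Repeated trigrams (each contributes count−1 duplicates):
  not sea not: 2
  sea not sea: 2
2 duplicate windows → 22 − 2 = 20 distinct.

20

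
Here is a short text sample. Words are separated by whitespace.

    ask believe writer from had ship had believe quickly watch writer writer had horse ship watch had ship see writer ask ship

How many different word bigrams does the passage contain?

22 tokens → 21 bigram windows in total.
Repeated bigrams (each contributes count−1 duplicates):
  had ship: 2
1 duplicate windows → 21 − 1 = 20 distinct.

20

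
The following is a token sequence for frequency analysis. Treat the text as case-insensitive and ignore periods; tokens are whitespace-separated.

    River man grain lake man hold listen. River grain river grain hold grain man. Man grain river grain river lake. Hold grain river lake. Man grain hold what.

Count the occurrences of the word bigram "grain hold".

2

Scanning the 27 overlapping bigram windows for "grain hold":
  position 11–12: grain hold
  position 26–27: grain hold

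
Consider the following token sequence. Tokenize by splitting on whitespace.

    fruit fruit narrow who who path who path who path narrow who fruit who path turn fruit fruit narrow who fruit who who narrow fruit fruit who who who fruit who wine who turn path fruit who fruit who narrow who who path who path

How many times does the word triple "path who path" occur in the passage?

3

Scanning the 43 overlapping trigram windows for "path who path":
  position 6–8: path who path
  position 8–10: path who path
  position 43–45: path who path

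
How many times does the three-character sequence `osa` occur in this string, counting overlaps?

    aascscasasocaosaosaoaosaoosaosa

5

Sliding a length-3 window over the 31 characters (29 positions):
  position 14–16: osa
  position 17–19: osa
  position 22–24: osa
  position 26–28: osa
  position 29–31: osa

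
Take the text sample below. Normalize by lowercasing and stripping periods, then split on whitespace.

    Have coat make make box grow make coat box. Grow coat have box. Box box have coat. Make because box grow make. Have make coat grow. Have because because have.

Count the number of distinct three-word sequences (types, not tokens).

30 tokens → 28 trigram windows in total.
Repeated trigrams (each contributes count−1 duplicates):
  box grow make: 2
  have coat make: 2
2 duplicate windows → 28 − 2 = 26 distinct.

26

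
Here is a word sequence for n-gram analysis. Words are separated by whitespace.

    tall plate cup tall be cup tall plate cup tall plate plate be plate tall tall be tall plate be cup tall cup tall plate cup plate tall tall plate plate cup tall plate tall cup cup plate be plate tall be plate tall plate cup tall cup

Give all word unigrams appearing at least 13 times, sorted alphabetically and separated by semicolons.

plate; tall

Unigram counts meeting the condition (at least 13 times):
  plate: 15
  tall: 16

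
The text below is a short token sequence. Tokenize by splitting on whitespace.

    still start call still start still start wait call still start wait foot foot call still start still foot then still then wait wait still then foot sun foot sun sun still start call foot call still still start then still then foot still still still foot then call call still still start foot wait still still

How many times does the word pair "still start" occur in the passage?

Scanning the 56 overlapping bigram windows for "still start":
  position 1–2: still start
  position 4–5: still start
  position 6–7: still start
  position 10–11: still start
  position 16–17: still start
  position 32–33: still start
  position 38–39: still start
  position 52–53: still start

8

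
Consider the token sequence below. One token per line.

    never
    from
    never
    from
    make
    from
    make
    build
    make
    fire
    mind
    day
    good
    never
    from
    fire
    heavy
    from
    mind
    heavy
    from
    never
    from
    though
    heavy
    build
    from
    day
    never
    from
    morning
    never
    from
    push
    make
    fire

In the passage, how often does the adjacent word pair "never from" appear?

6

Scanning the 35 overlapping bigram windows for "never from":
  position 1–2: never from
  position 3–4: never from
  position 14–15: never from
  position 22–23: never from
  position 29–30: never from
  position 32–33: never from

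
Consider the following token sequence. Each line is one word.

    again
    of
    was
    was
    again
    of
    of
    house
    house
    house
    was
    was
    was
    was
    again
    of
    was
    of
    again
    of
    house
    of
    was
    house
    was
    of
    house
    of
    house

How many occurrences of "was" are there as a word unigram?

9

Scanning the 29 tokens for "was":
  position 3: was
  position 4: was
  position 11: was
  position 12: was
  position 13: was
  position 14: was
  position 17: was
  position 23: was
  position 25: was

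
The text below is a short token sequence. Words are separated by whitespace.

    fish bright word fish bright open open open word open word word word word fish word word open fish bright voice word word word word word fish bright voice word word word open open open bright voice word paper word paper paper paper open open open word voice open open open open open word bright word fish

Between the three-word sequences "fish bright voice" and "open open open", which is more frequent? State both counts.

"open open open" (6 vs 2)

"fish bright voice": 2 occurrences
"open open open": 6 occurrences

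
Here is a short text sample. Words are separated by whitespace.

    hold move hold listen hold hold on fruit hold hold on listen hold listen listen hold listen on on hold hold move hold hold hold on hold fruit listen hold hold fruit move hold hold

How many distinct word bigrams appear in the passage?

35 tokens → 34 bigram windows in total.
Repeated bigrams (each contributes count−1 duplicates):
  hold hold: 7
  listen hold: 4
  hold listen: 3
  hold on: 3
  move hold: 3
  hold fruit: 2
  hold move: 2
  on hold: 2
18 duplicate windows → 34 − 18 = 16 distinct.

16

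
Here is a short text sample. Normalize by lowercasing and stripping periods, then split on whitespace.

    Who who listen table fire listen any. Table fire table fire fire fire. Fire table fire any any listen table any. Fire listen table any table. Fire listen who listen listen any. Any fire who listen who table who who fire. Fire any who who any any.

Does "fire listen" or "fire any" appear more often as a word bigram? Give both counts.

"fire listen" (3 vs 2)

"fire listen": 3 occurrences
"fire any": 2 occurrences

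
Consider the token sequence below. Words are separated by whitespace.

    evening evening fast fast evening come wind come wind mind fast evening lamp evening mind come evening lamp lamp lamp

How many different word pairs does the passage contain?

20 tokens → 19 bigram windows in total.
Repeated bigrams (each contributes count−1 duplicates):
  come wind: 2
  evening lamp: 2
  fast evening: 2
  lamp lamp: 2
4 duplicate windows → 19 − 4 = 15 distinct.

15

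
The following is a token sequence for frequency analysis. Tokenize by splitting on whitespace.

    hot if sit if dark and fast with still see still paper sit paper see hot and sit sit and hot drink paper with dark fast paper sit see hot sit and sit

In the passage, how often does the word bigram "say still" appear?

Scanning the 32 overlapping bigram windows for "say still":
  (none found)

0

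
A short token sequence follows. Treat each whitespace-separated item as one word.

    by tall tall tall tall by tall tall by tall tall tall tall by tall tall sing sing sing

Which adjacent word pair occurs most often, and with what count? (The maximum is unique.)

Bigram frequencies (highest first):
  tall tall: 8
  by tall: 4
  tall by: 3
  sing sing: 2
  tall sing: 1

"tall tall", 8 times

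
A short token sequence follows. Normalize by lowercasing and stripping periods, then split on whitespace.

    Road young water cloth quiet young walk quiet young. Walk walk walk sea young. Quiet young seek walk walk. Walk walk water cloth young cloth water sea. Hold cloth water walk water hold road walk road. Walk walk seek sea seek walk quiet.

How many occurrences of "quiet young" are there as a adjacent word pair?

Scanning the 42 overlapping bigram windows for "quiet young":
  position 5–6: quiet young
  position 8–9: quiet young
  position 15–16: quiet young

3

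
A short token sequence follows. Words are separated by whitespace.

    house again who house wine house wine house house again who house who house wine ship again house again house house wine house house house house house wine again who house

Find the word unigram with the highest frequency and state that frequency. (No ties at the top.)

"house", 16 times

Unigram frequencies (highest first):
  house: 16
  again: 5
  wine: 5
  who: 4
  ship: 1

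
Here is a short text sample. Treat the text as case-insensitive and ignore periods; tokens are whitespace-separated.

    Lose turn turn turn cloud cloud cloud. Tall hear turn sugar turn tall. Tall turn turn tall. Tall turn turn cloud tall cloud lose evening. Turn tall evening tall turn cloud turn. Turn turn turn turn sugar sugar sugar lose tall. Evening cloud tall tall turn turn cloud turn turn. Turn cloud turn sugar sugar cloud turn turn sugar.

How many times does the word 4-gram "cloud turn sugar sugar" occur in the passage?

Scanning the 56 overlapping 4-gram windows for "cloud turn sugar sugar":
  position 52–55: cloud turn sugar sugar

1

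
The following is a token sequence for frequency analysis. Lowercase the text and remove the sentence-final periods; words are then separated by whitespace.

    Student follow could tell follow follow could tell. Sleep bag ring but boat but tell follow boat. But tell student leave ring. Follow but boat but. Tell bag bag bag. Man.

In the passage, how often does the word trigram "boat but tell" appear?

3

Scanning the 29 overlapping trigram windows for "boat but tell":
  position 13–15: boat but tell
  position 17–19: boat but tell
  position 25–27: boat but tell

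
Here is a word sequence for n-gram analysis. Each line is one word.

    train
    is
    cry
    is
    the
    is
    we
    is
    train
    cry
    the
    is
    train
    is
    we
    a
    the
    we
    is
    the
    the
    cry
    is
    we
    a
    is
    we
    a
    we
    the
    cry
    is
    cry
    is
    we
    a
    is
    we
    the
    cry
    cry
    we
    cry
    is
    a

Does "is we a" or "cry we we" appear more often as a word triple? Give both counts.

"is we a" (4 vs 0)

"is we a": 4 occurrences
"cry we we": 0 occurrences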